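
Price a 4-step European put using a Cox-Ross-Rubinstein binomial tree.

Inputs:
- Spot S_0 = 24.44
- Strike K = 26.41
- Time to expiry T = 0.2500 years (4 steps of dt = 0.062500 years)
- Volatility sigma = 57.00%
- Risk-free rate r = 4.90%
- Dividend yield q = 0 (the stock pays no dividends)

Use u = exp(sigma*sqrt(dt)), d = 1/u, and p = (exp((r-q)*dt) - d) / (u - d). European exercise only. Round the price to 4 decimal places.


dt = T/N = 0.062500
u = exp(sigma*sqrt(dt)) = 1.153153; d = 1/u = 0.867188
p = (exp((r-q)*dt) - d) / (u - d) = 0.475161
Discount per step: exp(-r*dt) = 0.996942
Stock lattice S(k, i) with i counting down-moves:
  k=0: S(0,0) = 24.4400
  k=1: S(1,0) = 28.1831; S(1,1) = 21.1941
  k=2: S(2,0) = 32.4994; S(2,1) = 24.4400; S(2,2) = 18.3792
  k=3: S(3,0) = 37.4768; S(3,1) = 28.1831; S(3,2) = 21.1941; S(3,3) = 15.9382
  k=4: S(4,0) = 43.2164; S(4,1) = 32.4994; S(4,2) = 24.4400; S(4,3) = 18.3792; S(4,4) = 13.8214
Terminal payoffs V(N, i) = max(K - S_T, 0):
  V(4,0) = 0.000000; V(4,1) = 0.000000; V(4,2) = 1.970000; V(4,3) = 8.030772; V(4,4) = 12.588558
Backward induction: V(k, i) = exp(-r*dt) * [p * V(k+1, i) + (1-p) * V(k+1, i+1)].
  V(3,0) = exp(-r*dt) * [p*0.000000 + (1-p)*0.000000] = 0.000000
  V(3,1) = exp(-r*dt) * [p*0.000000 + (1-p)*1.970000] = 1.030771
  V(3,2) = exp(-r*dt) * [p*1.970000 + (1-p)*8.030772] = 5.135179
  V(3,3) = exp(-r*dt) * [p*8.030772 + (1-p)*12.588558] = 10.391005
  V(2,0) = exp(-r*dt) * [p*0.000000 + (1-p)*1.030771] = 0.539335
  V(2,1) = exp(-r*dt) * [p*1.030771 + (1-p)*5.135179] = 3.175186
  V(2,2) = exp(-r*dt) * [p*5.135179 + (1-p)*10.391005] = 7.869505
  V(1,0) = exp(-r*dt) * [p*0.539335 + (1-p)*3.175186] = 1.916853
  V(1,1) = exp(-r*dt) * [p*3.175186 + (1-p)*7.869505] = 5.621705
  V(0,0) = exp(-r*dt) * [p*1.916853 + (1-p)*5.621705] = 3.849497

Answer: Price = V(0,0) = 3.8495


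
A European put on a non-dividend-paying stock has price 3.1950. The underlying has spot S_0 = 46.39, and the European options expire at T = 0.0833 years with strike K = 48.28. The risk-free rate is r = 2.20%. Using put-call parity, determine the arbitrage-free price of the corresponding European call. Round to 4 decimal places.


Answer: Call price = 1.3934

Derivation:
Put-call parity: C - P = S_0 * exp(-qT) - K * exp(-rT).
S_0 * exp(-qT) = 46.3900 * 1.00000000 = 46.39000000
K * exp(-rT) = 48.2800 * 0.99816908 = 48.19160309
C = P + S*exp(-qT) - K*exp(-rT)
C = 3.1950 + 46.39000000 - 48.19160309 = 1.3934


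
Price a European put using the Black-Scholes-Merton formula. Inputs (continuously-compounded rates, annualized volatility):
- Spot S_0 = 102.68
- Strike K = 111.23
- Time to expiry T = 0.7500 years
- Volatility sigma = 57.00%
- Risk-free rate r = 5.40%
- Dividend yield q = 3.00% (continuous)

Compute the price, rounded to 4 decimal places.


Answer: Price = 23.5635

Derivation:
d1 = (ln(S/K) + (r - q + 0.5*sigma^2) * T) / (sigma * sqrt(T)) = 0.12125313
d2 = d1 - sigma * sqrt(T) = -0.37238135
exp(-rT) = 0.96030916; exp(-qT) = 0.97775124
P = K * exp(-rT) * N(-d2) - S_0 * exp(-qT) * N(-d1)
N(-d1) = 0.45174527; N(-d2) = 0.64519553
P = 111.2300 * 0.96030916 * 0.64519553 - 102.6800 * 0.97775124 * 0.45174527 = 23.5635


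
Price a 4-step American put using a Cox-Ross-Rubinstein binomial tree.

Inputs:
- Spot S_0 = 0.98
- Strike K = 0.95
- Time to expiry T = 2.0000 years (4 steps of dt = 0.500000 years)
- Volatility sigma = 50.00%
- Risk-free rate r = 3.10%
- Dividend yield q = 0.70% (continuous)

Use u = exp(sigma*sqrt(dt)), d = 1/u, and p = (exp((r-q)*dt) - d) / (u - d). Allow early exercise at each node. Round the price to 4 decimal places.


Answer: Price = V(0,0) = 0.2175

Derivation:
dt = T/N = 0.500000
u = exp(sigma*sqrt(dt)) = 1.424119; d = 1/u = 0.702189
p = (exp((r-q)*dt) - d) / (u - d) = 0.429243
Discount per step: exp(-r*dt) = 0.984620
Stock lattice S(k, i) with i counting down-moves:
  k=0: S(0,0) = 0.9800
  k=1: S(1,0) = 1.3956; S(1,1) = 0.6881
  k=2: S(2,0) = 1.9876; S(2,1) = 0.9800; S(2,2) = 0.4832
  k=3: S(3,0) = 2.8305; S(3,1) = 1.3956; S(3,2) = 0.6881; S(3,3) = 0.3393
  k=4: S(4,0) = 4.0310; S(4,1) = 1.9876; S(4,2) = 0.9800; S(4,3) = 0.4832; S(4,4) = 0.2383
Terminal payoffs V(N, i) = max(K - S_T, 0):
  V(4,0) = 0.000000; V(4,1) = 0.000000; V(4,2) = 0.000000; V(4,3) = 0.466793; V(4,4) = 0.711746
Backward induction: V(k, i) = exp(-r*dt) * [p * V(k+1, i) + (1-p) * V(k+1, i+1)]; then take max(V_cont, immediate exercise) for American.
  V(3,0) = exp(-r*dt) * [p*0.000000 + (1-p)*0.000000] = 0.000000; exercise = 0.000000; V(3,0) = max -> 0.000000
  V(3,1) = exp(-r*dt) * [p*0.000000 + (1-p)*0.000000] = 0.000000; exercise = 0.000000; V(3,1) = max -> 0.000000
  V(3,2) = exp(-r*dt) * [p*0.000000 + (1-p)*0.466793] = 0.262327; exercise = 0.261855; V(3,2) = max -> 0.262327
  V(3,3) = exp(-r*dt) * [p*0.466793 + (1-p)*0.711746] = 0.597271; exercise = 0.610697; V(3,3) = max -> 0.610697
  V(2,0) = exp(-r*dt) * [p*0.000000 + (1-p)*0.000000] = 0.000000; exercise = 0.000000; V(2,0) = max -> 0.000000
  V(2,1) = exp(-r*dt) * [p*0.000000 + (1-p)*0.262327] = 0.147422; exercise = 0.000000; V(2,1) = max -> 0.147422
  V(2,2) = exp(-r*dt) * [p*0.262327 + (1-p)*0.610697] = 0.454069; exercise = 0.466793; V(2,2) = max -> 0.466793
  V(1,0) = exp(-r*dt) * [p*0.000000 + (1-p)*0.147422] = 0.082848; exercise = 0.000000; V(1,0) = max -> 0.082848
  V(1,1) = exp(-r*dt) * [p*0.147422 + (1-p)*0.466793] = 0.324634; exercise = 0.261855; V(1,1) = max -> 0.324634
  V(0,0) = exp(-r*dt) * [p*0.082848 + (1-p)*0.324634] = 0.217452; exercise = 0.000000; V(0,0) = max -> 0.217452


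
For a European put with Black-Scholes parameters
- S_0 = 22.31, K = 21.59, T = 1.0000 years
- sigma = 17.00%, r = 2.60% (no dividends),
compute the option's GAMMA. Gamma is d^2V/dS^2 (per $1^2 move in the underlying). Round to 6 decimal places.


d1 = 0.4309103760; d2 = 0.2609103760
phi(d1) = 0.3635710976; exp(-qT) = 1.0000000000; exp(-rT) = 0.9743350896
Gamma = exp(-qT) * phi(d1) / (S * sigma * sqrt(T)) = 1.0000000000 * 0.3635710976 / (22.3100 * 0.1700 * 1.0000000000) = 0.095861

Answer: Gamma = 0.095861


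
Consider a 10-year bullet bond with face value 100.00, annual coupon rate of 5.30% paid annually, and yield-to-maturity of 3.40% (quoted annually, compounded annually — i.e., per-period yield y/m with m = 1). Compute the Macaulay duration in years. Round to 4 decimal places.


Answer: Macaulay duration = 8.1744 years

Derivation:
Coupon per period c = face * coupon_rate / m = 5.300000
Periods per year m = 1; per-period yield y/m = 0.034000
Number of cashflows N = 10
Cashflows (t years, CF_t, discount factor 1/(1+y/m)^(m*t), PV):
  t = 1.0000: CF_t = 5.300000, DF = 0.967118, PV = 5.125725
  t = 2.0000: CF_t = 5.300000, DF = 0.935317, PV = 4.957181
  t = 3.0000: CF_t = 5.300000, DF = 0.904562, PV = 4.794179
  t = 4.0000: CF_t = 5.300000, DF = 0.874818, PV = 4.636537
  t = 5.0000: CF_t = 5.300000, DF = 0.846052, PV = 4.484078
  t = 6.0000: CF_t = 5.300000, DF = 0.818233, PV = 4.336633
  t = 7.0000: CF_t = 5.300000, DF = 0.791327, PV = 4.194035
  t = 8.0000: CF_t = 5.300000, DF = 0.765307, PV = 4.056127
  t = 9.0000: CF_t = 5.300000, DF = 0.740142, PV = 3.922754
  t = 10.0000: CF_t = 105.300000, DF = 0.715805, PV = 75.374246
Price P = sum_t PV_t = 115.881496
Macaulay numerator sum_t t * PV_t:
  t * PV_t at t = 1.0000: 5.125725
  t * PV_t at t = 2.0000: 9.914362
  t * PV_t at t = 3.0000: 14.382537
  t * PV_t at t = 4.0000: 18.546147
  t * PV_t at t = 5.0000: 22.420391
  t * PV_t at t = 6.0000: 26.019796
  t * PV_t at t = 7.0000: 29.358248
  t * PV_t at t = 8.0000: 32.449017
  t * PV_t at t = 9.0000: 35.304782
  t * PV_t at t = 10.0000: 753.742465
Macaulay duration D = (sum_t t * PV_t) / P = 947.263471 / 115.881496 = 8.174415


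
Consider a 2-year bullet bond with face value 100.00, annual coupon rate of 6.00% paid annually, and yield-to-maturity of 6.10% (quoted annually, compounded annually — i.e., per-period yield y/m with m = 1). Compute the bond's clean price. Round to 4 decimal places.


Coupon per period c = face * coupon_rate / m = 6.000000
Periods per year m = 1; per-period yield y/m = 0.061000
Number of cashflows N = 2
Cashflows (t years, CF_t, discount factor 1/(1+y/m)^(m*t), PV):
  t = 1.0000: CF_t = 6.000000, DF = 0.942507, PV = 5.655042
  t = 2.0000: CF_t = 106.000000, DF = 0.888320, PV = 94.161875
Price P = sum_t PV_t = 99.816917

Answer: Price = 99.8169


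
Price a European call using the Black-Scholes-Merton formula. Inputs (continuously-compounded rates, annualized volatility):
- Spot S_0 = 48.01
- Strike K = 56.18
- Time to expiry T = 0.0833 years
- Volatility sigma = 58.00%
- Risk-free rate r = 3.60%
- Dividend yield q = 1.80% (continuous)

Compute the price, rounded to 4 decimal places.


Answer: Price = 0.8228

Derivation:
d1 = (ln(S/K) + (r - q + 0.5*sigma^2) * T) / (sigma * sqrt(T)) = -0.84613295
d2 = d1 - sigma * sqrt(T) = -1.01353104
exp(-rT) = 0.99700569; exp(-qT) = 0.99850172
C = S_0 * exp(-qT) * N(d1) - K * exp(-rT) * N(d2)
N(d1) = 0.19873929; N(d2) = 0.15540329
C = 48.0100 * 0.99850172 * 0.19873929 - 56.1800 * 0.99700569 * 0.15540329 = 0.8228


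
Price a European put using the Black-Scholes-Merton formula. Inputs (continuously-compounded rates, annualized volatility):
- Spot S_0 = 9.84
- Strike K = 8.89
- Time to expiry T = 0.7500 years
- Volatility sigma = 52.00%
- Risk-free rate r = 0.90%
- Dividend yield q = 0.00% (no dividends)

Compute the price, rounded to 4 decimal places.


d1 = (ln(S/K) + (r - q + 0.5*sigma^2) * T) / (sigma * sqrt(T)) = 0.46560781
d2 = d1 - sigma * sqrt(T) = 0.01527460
exp(-rT) = 0.99327273; exp(-qT) = 1.00000000
P = K * exp(-rT) * N(-d2) - S_0 * exp(-qT) * N(-d1)
N(-d1) = 0.32074812; N(-d2) = 0.49390655
P = 8.8900 * 0.99327273 * 0.49390655 - 9.8400 * 1.00000000 * 0.32074812 = 1.2051

Answer: Price = 1.2051


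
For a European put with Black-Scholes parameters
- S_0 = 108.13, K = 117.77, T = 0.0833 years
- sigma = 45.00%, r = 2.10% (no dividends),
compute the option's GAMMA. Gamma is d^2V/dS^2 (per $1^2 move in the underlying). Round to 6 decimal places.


Answer: Gamma = 0.024021

Derivation:
d1 = -0.5791283972; d2 = -0.7090062244
phi(d1) = 0.3373503132; exp(-qT) = 1.0000000000; exp(-rT) = 0.9982522291
Gamma = exp(-qT) * phi(d1) / (S * sigma * sqrt(T)) = 1.0000000000 * 0.3373503132 / (108.1300 * 0.4500 * 0.2886173938) = 0.024021


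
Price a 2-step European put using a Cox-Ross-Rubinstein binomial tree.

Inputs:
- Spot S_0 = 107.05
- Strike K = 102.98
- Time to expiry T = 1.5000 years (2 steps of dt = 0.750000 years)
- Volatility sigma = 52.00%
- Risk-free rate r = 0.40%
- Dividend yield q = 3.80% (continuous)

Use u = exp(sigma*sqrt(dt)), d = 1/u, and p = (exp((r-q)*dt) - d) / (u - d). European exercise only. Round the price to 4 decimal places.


Answer: Price = V(0,0) = 24.0496

Derivation:
dt = T/N = 0.750000
u = exp(sigma*sqrt(dt)) = 1.568835; d = 1/u = 0.637416
p = (exp((r-q)*dt) - d) / (u - d) = 0.362250
Discount per step: exp(-r*dt) = 0.997004
Stock lattice S(k, i) with i counting down-moves:
  k=0: S(0,0) = 107.0500
  k=1: S(1,0) = 167.9438; S(1,1) = 68.2354
  k=2: S(2,0) = 263.4760; S(2,1) = 107.0500; S(2,2) = 43.4943
Terminal payoffs V(N, i) = max(K - S_T, 0):
  V(2,0) = 0.000000; V(2,1) = 0.000000; V(2,2) = 59.485713
Backward induction: V(k, i) = exp(-r*dt) * [p * V(k+1, i) + (1-p) * V(k+1, i+1)].
  V(1,0) = exp(-r*dt) * [p*0.000000 + (1-p)*0.000000] = 0.000000
  V(1,1) = exp(-r*dt) * [p*0.000000 + (1-p)*59.485713] = 37.823368
  V(0,0) = exp(-r*dt) * [p*0.000000 + (1-p)*37.823368] = 24.049593


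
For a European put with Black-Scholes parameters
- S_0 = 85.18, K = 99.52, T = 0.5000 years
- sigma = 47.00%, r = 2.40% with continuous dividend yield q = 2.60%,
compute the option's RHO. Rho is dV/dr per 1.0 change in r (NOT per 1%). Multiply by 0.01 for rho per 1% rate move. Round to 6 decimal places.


d1 = -0.3050096510; d2 = -0.6373498382
phi(d1) = 0.3808102815; exp(-qT) = 0.9870841350; exp(-rT) = 0.9880717129
N(-d2) = 0.7380515027
Rho = -K*T*exp(-rT)*N(-d2) = -99.5200 * 0.5000 * 0.9880717129 * 0.7380515027 = -36.287371

Answer: Rho = -36.287371


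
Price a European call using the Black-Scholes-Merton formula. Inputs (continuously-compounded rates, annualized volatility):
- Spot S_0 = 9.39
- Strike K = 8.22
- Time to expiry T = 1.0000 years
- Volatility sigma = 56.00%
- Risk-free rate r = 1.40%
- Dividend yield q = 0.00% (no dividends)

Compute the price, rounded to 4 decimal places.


d1 = (ln(S/K) + (r - q + 0.5*sigma^2) * T) / (sigma * sqrt(T)) = 0.54263408
d2 = d1 - sigma * sqrt(T) = -0.01736592
exp(-rT) = 0.98609754; exp(-qT) = 1.00000000
C = S_0 * exp(-qT) * N(d1) - K * exp(-rT) * N(d2)
N(d1) = 0.70630911; N(d2) = 0.49307235
C = 9.3900 * 1.00000000 * 0.70630911 - 8.2200 * 0.98609754 * 0.49307235 = 2.6355

Answer: Price = 2.6355


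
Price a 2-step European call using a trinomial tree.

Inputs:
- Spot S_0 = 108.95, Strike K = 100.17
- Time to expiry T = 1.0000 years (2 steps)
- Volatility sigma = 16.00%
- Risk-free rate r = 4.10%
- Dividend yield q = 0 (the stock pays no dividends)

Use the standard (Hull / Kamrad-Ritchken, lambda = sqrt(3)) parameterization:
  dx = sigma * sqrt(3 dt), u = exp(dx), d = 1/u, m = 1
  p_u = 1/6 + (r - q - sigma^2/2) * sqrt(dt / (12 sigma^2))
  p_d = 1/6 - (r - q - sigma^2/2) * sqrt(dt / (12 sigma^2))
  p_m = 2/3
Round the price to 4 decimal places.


dt = T/N = 0.500000; dx = sigma*sqrt(3*dt) = 0.195959
u = exp(dx) = 1.216477; d = 1/u = 0.822046
p_u = 0.202644, p_m = 0.666667, p_d = 0.130690
Discount per step: exp(-r*dt) = 0.979709
Stock lattice S(k, j) with j the centered position index:
  k=0: S(0,+0) = 108.9500
  k=1: S(1,-1) = 89.5619; S(1,+0) = 108.9500; S(1,+1) = 132.5352
  k=2: S(2,-2) = 73.6240; S(2,-1) = 89.5619; S(2,+0) = 108.9500; S(2,+1) = 132.5352; S(2,+2) = 161.2261
Terminal payoffs V(N, j) = max(S_T - K, 0):
  V(2,-2) = 0.000000; V(2,-1) = 0.000000; V(2,+0) = 8.780000; V(2,+1) = 32.365196; V(2,+2) = 61.056050
Backward induction: V(k, j) = exp(-r*dt) * [p_u * V(k+1, j+1) + p_m * V(k+1, j) + p_d * V(k+1, j-1)]
  V(1,-1) = exp(-r*dt) * [p_u*8.780000 + p_m*0.000000 + p_d*0.000000] = 1.743108
  V(1,+0) = exp(-r*dt) * [p_u*32.365196 + p_m*8.780000 + p_d*0.000000] = 12.160077
  V(1,+1) = exp(-r*dt) * [p_u*61.056050 + p_m*32.365196 + p_d*8.780000] = 34.384707
  V(0,+0) = exp(-r*dt) * [p_u*34.384707 + p_m*12.160077 + p_d*1.743108] = 14.991859

Answer: Price = V(0,0) = 14.9919


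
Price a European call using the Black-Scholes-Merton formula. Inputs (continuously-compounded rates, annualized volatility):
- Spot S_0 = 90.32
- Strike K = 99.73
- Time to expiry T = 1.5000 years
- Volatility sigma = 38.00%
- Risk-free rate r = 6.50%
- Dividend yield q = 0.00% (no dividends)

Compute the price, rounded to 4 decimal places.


Answer: Price = 16.5603

Derivation:
d1 = (ln(S/K) + (r - q + 0.5*sigma^2) * T) / (sigma * sqrt(T)) = 0.22924728
d2 = d1 - sigma * sqrt(T) = -0.23615577
exp(-rT) = 0.90710234; exp(-qT) = 1.00000000
C = S_0 * exp(-qT) * N(d1) - K * exp(-rT) * N(d2)
N(d1) = 0.59066164; N(d2) = 0.40665590
C = 90.3200 * 1.00000000 * 0.59066164 - 99.7300 * 0.90710234 * 0.40665590 = 16.5603


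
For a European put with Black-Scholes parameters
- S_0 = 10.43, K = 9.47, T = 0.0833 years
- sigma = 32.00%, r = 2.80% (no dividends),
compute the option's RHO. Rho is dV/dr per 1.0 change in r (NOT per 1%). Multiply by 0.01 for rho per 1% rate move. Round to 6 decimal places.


Answer: Rho = -0.120246

Derivation:
d1 = 1.1169060237; d2 = 1.0245484577
phi(d1) = 0.2138077428; exp(-qT) = 1.0000000000; exp(-rT) = 0.9976703179
N(-d2) = 0.1527881476
Rho = -K*T*exp(-rT)*N(-d2) = -9.4700 * 0.0833 * 0.9976703179 * 0.1527881476 = -0.120246


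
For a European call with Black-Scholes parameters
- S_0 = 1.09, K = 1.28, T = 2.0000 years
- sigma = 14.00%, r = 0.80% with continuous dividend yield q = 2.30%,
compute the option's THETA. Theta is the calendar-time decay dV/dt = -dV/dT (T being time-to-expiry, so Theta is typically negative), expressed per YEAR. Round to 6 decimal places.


Answer: Theta = -0.010964

Derivation:
d1 = -0.8640965160; d2 = -1.0620864147
phi(d1) = 0.2746466470; exp(-qT) = 0.9550419622; exp(-rT) = 0.9841273201
Theta = -S*exp(-qT)*phi(d1)*sigma/(2*sqrt(T)) - r*K*exp(-rT)*N(d2) + q*S*exp(-qT)*N(d1)
N(d1) = 0.1937674364; N(d2) = 0.1440982284; sqrt(T) = 1.4142135624
Term 1 = -1.0900 * 0.9550419622 * 0.2746466470 * 0.1400 / (2 * 1.4142135624) = -0.0141516245
Term 2 = -0.0080 * 1.2800 * 0.9841273201 * 0.1440982284 = -0.0014521447
Term 3 = 0.0230 * 1.0900 * 0.9550419622 * 0.1937674364 = 0.0046393547
Theta = -0.0141516245 + (-0.0014521447) + (0.0046393547) = -0.010964


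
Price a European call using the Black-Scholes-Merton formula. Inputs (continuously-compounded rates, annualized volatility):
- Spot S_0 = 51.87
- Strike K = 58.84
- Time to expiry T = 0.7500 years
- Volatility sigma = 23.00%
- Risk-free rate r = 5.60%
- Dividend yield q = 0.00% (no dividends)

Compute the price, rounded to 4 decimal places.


d1 = (ln(S/K) + (r - q + 0.5*sigma^2) * T) / (sigma * sqrt(T)) = -0.32253200
d2 = d1 - sigma * sqrt(T) = -0.52171784
exp(-rT) = 0.95886978; exp(-qT) = 1.00000000
C = S_0 * exp(-qT) * N(d1) - K * exp(-rT) * N(d2)
N(d1) = 0.37352485; N(d2) = 0.30093340
C = 51.8700 * 1.00000000 * 0.37352485 - 58.8400 * 0.95886978 * 0.30093340 = 2.3961

Answer: Price = 2.3961


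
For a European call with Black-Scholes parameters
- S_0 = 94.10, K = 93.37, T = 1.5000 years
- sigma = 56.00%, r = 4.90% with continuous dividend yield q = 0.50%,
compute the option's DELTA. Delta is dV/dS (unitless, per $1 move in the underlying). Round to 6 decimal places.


d1 = 0.4505135829; d2 = -0.2353435451
phi(d1) = 0.3604436023; exp(-qT) = 0.9925280548; exp(-rT) = 0.9291361458
N(d1) = 0.6738299188
Delta = exp(-qT) * N(d1) = 0.9925280548 * 0.6738299188 = 0.668795

Answer: Delta = 0.668795


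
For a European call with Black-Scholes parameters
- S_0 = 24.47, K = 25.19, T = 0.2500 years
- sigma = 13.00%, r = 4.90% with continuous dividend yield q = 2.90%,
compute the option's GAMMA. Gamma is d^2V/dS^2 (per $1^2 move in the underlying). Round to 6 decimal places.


d1 = -0.3367186602; d2 = -0.4017186602
phi(d1) = 0.3769554526; exp(-qT) = 0.9927762179; exp(-rT) = 0.9878247258
Gamma = exp(-qT) * phi(d1) / (S * sigma * sqrt(T)) = 0.9927762179 * 0.3769554526 / (24.4700 * 0.1300 * 0.5000000000) = 0.235285

Answer: Gamma = 0.235285


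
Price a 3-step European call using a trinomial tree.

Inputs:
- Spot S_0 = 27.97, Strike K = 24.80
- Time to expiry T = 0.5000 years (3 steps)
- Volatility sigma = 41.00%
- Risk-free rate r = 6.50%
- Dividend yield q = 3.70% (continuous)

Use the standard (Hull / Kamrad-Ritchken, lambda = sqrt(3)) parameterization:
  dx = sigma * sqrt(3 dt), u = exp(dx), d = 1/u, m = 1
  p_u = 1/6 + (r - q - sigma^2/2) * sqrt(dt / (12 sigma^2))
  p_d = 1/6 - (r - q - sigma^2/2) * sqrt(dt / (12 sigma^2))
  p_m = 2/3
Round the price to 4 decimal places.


Answer: Price = V(0,0) = 5.0843

Derivation:
dt = T/N = 0.166667; dx = sigma*sqrt(3*dt) = 0.289914
u = exp(dx) = 1.336312; d = 1/u = 0.748328
p_u = 0.150556, p_m = 0.666667, p_d = 0.182778
Discount per step: exp(-r*dt) = 0.989225
Stock lattice S(k, j) with j the centered position index:
  k=0: S(0,+0) = 27.9700
  k=1: S(1,-1) = 20.9307; S(1,+0) = 27.9700; S(1,+1) = 37.3767
  k=2: S(2,-2) = 15.6631; S(2,-1) = 20.9307; S(2,+0) = 27.9700; S(2,+1) = 37.3767; S(2,+2) = 49.9469
  k=3: S(3,-3) = 11.7211; S(3,-2) = 15.6631; S(3,-1) = 20.9307; S(3,+0) = 27.9700; S(3,+1) = 37.3767; S(3,+2) = 49.9469; S(3,+3) = 66.7446
Terminal payoffs V(N, j) = max(S_T - K, 0):
  V(3,-3) = 0.000000; V(3,-2) = 0.000000; V(3,-1) = 0.000000; V(3,+0) = 3.170000; V(3,+1) = 12.576654; V(3,+2) = 25.146881; V(3,+3) = 41.944630
Backward induction: V(k, j) = exp(-r*dt) * [p_u * V(k+1, j+1) + p_m * V(k+1, j) + p_d * V(k+1, j-1)]
  V(2,-2) = exp(-r*dt) * [p_u*0.000000 + p_m*0.000000 + p_d*0.000000] = 0.000000
  V(2,-1) = exp(-r*dt) * [p_u*3.170000 + p_m*0.000000 + p_d*0.000000] = 0.472119
  V(2,+0) = exp(-r*dt) * [p_u*12.576654 + p_m*3.170000 + p_d*0.000000] = 3.963646
  V(2,+1) = exp(-r*dt) * [p_u*25.146881 + p_m*12.576654 + p_d*3.170000] = 12.612466
  V(2,+2) = exp(-r*dt) * [p_u*41.944630 + p_m*25.146881 + p_d*12.576654] = 25.104870
  V(1,-1) = exp(-r*dt) * [p_u*3.963646 + p_m*0.472119 + p_d*0.000000] = 0.901673
  V(1,+0) = exp(-r*dt) * [p_u*12.612466 + p_m*3.963646 + p_d*0.472119] = 4.577738
  V(1,+1) = exp(-r*dt) * [p_u*25.104870 + p_m*12.612466 + p_d*3.963646] = 12.773325
  V(0,+0) = exp(-r*dt) * [p_u*12.773325 + p_m*4.577738 + p_d*0.901673] = 5.084347


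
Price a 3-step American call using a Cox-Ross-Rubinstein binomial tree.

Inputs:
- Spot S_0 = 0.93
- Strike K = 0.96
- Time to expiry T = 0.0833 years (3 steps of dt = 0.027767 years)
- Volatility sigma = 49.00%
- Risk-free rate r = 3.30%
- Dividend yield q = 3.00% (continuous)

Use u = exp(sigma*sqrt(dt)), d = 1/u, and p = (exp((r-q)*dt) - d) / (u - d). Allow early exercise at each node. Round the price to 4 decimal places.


Answer: Price = V(0,0) = 0.0428

Derivation:
dt = T/N = 0.027767
u = exp(sigma*sqrt(dt)) = 1.085076; d = 1/u = 0.921594
p = (exp((r-q)*dt) - d) / (u - d) = 0.480108
Discount per step: exp(-r*dt) = 0.999084
Stock lattice S(k, i) with i counting down-moves:
  k=0: S(0,0) = 0.9300
  k=1: S(1,0) = 1.0091; S(1,1) = 0.8571
  k=2: S(2,0) = 1.0950; S(2,1) = 0.9300; S(2,2) = 0.7899
  k=3: S(3,0) = 1.1881; S(3,1) = 1.0091; S(3,2) = 0.8571; S(3,3) = 0.7280
Terminal payoffs V(N, i) = max(S_T - K, 0):
  V(3,0) = 0.228130; V(3,1) = 0.049121; V(3,2) = 0.000000; V(3,3) = 0.000000
Backward induction: V(k, i) = exp(-r*dt) * [p * V(k+1, i) + (1-p) * V(k+1, i+1)]; then take max(V_cont, immediate exercise) for American.
  V(2,0) = exp(-r*dt) * [p*0.228130 + (1-p)*0.049121] = 0.134941; exercise = 0.134973; V(2,0) = max -> 0.134973
  V(2,1) = exp(-r*dt) * [p*0.049121 + (1-p)*0.000000] = 0.023562; exercise = 0.000000; V(2,1) = max -> 0.023562
  V(2,2) = exp(-r*dt) * [p*0.000000 + (1-p)*0.000000] = 0.000000; exercise = 0.000000; V(2,2) = max -> 0.000000
  V(1,0) = exp(-r*dt) * [p*0.134973 + (1-p)*0.023562] = 0.076981; exercise = 0.049121; V(1,0) = max -> 0.076981
  V(1,1) = exp(-r*dt) * [p*0.023562 + (1-p)*0.000000] = 0.011302; exercise = 0.000000; V(1,1) = max -> 0.011302
  V(0,0) = exp(-r*dt) * [p*0.076981 + (1-p)*0.011302] = 0.042796; exercise = 0.000000; V(0,0) = max -> 0.042796


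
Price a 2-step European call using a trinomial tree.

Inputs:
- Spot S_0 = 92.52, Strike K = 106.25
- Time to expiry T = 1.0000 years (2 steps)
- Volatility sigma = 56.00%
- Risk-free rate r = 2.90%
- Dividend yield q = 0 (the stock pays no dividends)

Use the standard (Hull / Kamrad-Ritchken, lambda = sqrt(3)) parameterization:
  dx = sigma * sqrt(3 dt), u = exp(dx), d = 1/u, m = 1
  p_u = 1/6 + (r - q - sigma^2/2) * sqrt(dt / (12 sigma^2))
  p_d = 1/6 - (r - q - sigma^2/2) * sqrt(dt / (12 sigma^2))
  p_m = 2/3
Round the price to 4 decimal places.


Answer: Price = V(0,0) = 15.6661

Derivation:
dt = T/N = 0.500000; dx = sigma*sqrt(3*dt) = 0.685857
u = exp(dx) = 1.985473; d = 1/u = 0.503658
p_u = 0.120083, p_m = 0.666667, p_d = 0.213251
Discount per step: exp(-r*dt) = 0.985605
Stock lattice S(k, j) with j the centered position index:
  k=0: S(0,+0) = 92.5200
  k=1: S(1,-1) = 46.5985; S(1,+0) = 92.5200; S(1,+1) = 183.6960
  k=2: S(2,-2) = 23.4697; S(2,-1) = 46.5985; S(2,+0) = 92.5200; S(2,+1) = 183.6960; S(2,+2) = 364.7233
Terminal payoffs V(N, j) = max(S_T - K, 0):
  V(2,-2) = 0.000000; V(2,-1) = 0.000000; V(2,+0) = 0.000000; V(2,+1) = 77.445954; V(2,+2) = 258.473340
Backward induction: V(k, j) = exp(-r*dt) * [p_u * V(k+1, j+1) + p_m * V(k+1, j) + p_d * V(k+1, j-1)]
  V(1,-1) = exp(-r*dt) * [p_u*0.000000 + p_m*0.000000 + p_d*0.000000] = 0.000000
  V(1,+0) = exp(-r*dt) * [p_u*77.445954 + p_m*0.000000 + p_d*0.000000] = 9.166037
  V(1,+1) = exp(-r*dt) * [p_u*258.473340 + p_m*77.445954 + p_d*0.000000] = 81.478743
  V(0,+0) = exp(-r*dt) * [p_u*81.478743 + p_m*9.166037 + p_d*0.000000] = 15.666060


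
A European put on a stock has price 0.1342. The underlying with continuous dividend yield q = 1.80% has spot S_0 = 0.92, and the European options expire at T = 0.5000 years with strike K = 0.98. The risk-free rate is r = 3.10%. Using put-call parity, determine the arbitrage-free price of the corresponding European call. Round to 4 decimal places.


Answer: Call price = 0.0810

Derivation:
Put-call parity: C - P = S_0 * exp(-qT) - K * exp(-rT).
S_0 * exp(-qT) = 0.9200 * 0.99104038 = 0.91175715
K * exp(-rT) = 0.9800 * 0.98461951 = 0.96492712
C = P + S*exp(-qT) - K*exp(-rT)
C = 0.1342 + 0.91175715 - 0.96492712 = 0.0810


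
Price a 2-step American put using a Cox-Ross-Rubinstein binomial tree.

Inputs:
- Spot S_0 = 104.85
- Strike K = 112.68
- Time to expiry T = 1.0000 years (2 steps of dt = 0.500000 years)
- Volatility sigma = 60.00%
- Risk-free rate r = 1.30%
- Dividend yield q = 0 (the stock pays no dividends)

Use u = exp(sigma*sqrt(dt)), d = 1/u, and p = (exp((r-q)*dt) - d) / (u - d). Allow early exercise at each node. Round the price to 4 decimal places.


dt = T/N = 0.500000
u = exp(sigma*sqrt(dt)) = 1.528465; d = 1/u = 0.654251
p = (exp((r-q)*dt) - d) / (u - d) = 0.402956
Discount per step: exp(-r*dt) = 0.993521
Stock lattice S(k, i) with i counting down-moves:
  k=0: S(0,0) = 104.8500
  k=1: S(1,0) = 160.2596; S(1,1) = 68.5982
  k=2: S(2,0) = 244.9512; S(2,1) = 104.8500; S(2,2) = 44.8805
Terminal payoffs V(N, i) = max(K - S_T, 0):
  V(2,0) = 0.000000; V(2,1) = 7.830000; V(2,2) = 67.799535
Backward induction: V(k, i) = exp(-r*dt) * [p * V(k+1, i) + (1-p) * V(k+1, i+1)]; then take max(V_cont, immediate exercise) for American.
  V(1,0) = exp(-r*dt) * [p*0.000000 + (1-p)*7.830000] = 4.644564; exercise = 0.000000; V(1,0) = max -> 4.644564
  V(1,1) = exp(-r*dt) * [p*7.830000 + (1-p)*67.799535] = 43.351728; exercise = 44.081773; V(1,1) = max -> 44.081773
  V(0,0) = exp(-r*dt) * [p*4.644564 + (1-p)*44.081773] = 28.007658; exercise = 7.830000; V(0,0) = max -> 28.007658

Answer: Price = V(0,0) = 28.0077


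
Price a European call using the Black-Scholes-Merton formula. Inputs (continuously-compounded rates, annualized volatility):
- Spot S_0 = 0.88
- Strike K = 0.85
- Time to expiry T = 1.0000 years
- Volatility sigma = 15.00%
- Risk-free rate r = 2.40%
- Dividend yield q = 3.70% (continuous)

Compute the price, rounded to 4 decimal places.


Answer: Price = 0.0598

Derivation:
d1 = (ln(S/K) + (r - q + 0.5*sigma^2) * T) / (sigma * sqrt(T)) = 0.21957039
d2 = d1 - sigma * sqrt(T) = 0.06957039
exp(-rT) = 0.97628571; exp(-qT) = 0.96367614
C = S_0 * exp(-qT) * N(d1) - K * exp(-rT) * N(d2)
N(d1) = 0.58689712; N(d2) = 0.52773220
C = 0.8800 * 0.96367614 * 0.58689712 - 0.8500 * 0.97628571 * 0.52773220 = 0.0598


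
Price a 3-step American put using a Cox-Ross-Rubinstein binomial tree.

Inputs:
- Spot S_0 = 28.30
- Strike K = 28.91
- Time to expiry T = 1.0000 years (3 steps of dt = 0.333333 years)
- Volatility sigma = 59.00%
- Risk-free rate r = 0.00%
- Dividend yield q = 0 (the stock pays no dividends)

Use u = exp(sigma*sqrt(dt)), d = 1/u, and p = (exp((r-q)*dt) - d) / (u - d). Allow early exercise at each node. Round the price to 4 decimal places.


Answer: Price = V(0,0) = 7.4744

Derivation:
dt = T/N = 0.333333
u = exp(sigma*sqrt(dt)) = 1.405842; d = 1/u = 0.711317
p = (exp((r-q)*dt) - d) / (u - d) = 0.415655
Discount per step: exp(-r*dt) = 1.000000
Stock lattice S(k, i) with i counting down-moves:
  k=0: S(0,0) = 28.3000
  k=1: S(1,0) = 39.7853; S(1,1) = 20.1303
  k=2: S(2,0) = 55.9319; S(2,1) = 28.3000; S(2,2) = 14.3190
  k=3: S(3,0) = 78.6315; S(3,1) = 39.7853; S(3,2) = 20.1303; S(3,3) = 10.1854
Terminal payoffs V(N, i) = max(K - S_T, 0):
  V(3,0) = 0.000000; V(3,1) = 0.000000; V(3,2) = 8.779720; V(3,3) = 18.724636
Backward induction: V(k, i) = exp(-r*dt) * [p * V(k+1, i) + (1-p) * V(k+1, i+1)]; then take max(V_cont, immediate exercise) for American.
  V(2,0) = exp(-r*dt) * [p*0.000000 + (1-p)*0.000000] = 0.000000; exercise = 0.000000; V(2,0) = max -> 0.000000
  V(2,1) = exp(-r*dt) * [p*0.000000 + (1-p)*8.779720] = 5.130387; exercise = 0.610000; V(2,1) = max -> 5.130387
  V(2,2) = exp(-r*dt) * [p*8.779720 + (1-p)*18.724636] = 14.590983; exercise = 14.590983; V(2,2) = max -> 14.590983
  V(1,0) = exp(-r*dt) * [p*0.000000 + (1-p)*5.130387] = 2.997917; exercise = 0.000000; V(1,0) = max -> 2.997917
  V(1,1) = exp(-r*dt) * [p*5.130387 + (1-p)*14.590983] = 10.658641; exercise = 8.779720; V(1,1) = max -> 10.658641
  V(0,0) = exp(-r*dt) * [p*2.997917 + (1-p)*10.658641] = 7.474424; exercise = 0.610000; V(0,0) = max -> 7.474424


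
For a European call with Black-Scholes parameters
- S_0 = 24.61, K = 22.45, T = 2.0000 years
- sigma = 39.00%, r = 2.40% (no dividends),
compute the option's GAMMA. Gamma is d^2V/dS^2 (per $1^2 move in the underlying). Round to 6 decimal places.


Answer: Gamma = 0.025549

Derivation:
d1 = 0.5293550948; d2 = -0.0221881945
phi(d1) = 0.3467861604; exp(-qT) = 1.0000000000; exp(-rT) = 0.9531337871
Gamma = exp(-qT) * phi(d1) / (S * sigma * sqrt(T)) = 1.0000000000 * 0.3467861604 / (24.6100 * 0.3900 * 1.4142135624) = 0.025549


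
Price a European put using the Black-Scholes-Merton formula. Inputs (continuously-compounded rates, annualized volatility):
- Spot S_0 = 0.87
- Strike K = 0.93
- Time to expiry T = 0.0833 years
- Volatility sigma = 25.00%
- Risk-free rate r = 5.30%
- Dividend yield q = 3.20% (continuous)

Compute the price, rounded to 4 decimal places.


d1 = (ln(S/K) + (r - q + 0.5*sigma^2) * T) / (sigma * sqrt(T)) = -0.86396663
d2 = d1 - sigma * sqrt(T) = -0.93612098
exp(-rT) = 0.99559483; exp(-qT) = 0.99733795
P = K * exp(-rT) * N(-d2) - S_0 * exp(-qT) * N(-d1)
N(-d1) = 0.80619689; N(-d2) = 0.82539455
P = 0.9300 * 0.99559483 * 0.82539455 - 0.8700 * 0.99733795 * 0.80619689 = 0.0647

Answer: Price = 0.0647


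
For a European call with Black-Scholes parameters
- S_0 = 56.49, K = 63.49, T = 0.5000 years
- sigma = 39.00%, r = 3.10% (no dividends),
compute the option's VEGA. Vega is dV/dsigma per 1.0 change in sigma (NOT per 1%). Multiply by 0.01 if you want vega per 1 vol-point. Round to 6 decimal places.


Answer: Vega = 15.521294

Derivation:
d1 = -0.2295151915; d2 = -0.5052868362
phi(d1) = 0.3885718653; exp(-qT) = 1.0000000000; exp(-rT) = 0.9846195068
Vega = S * exp(-qT) * phi(d1) * sqrt(T) = 56.4900 * 1.0000000000 * 0.3885718653 * 0.7071067812 = 15.521294


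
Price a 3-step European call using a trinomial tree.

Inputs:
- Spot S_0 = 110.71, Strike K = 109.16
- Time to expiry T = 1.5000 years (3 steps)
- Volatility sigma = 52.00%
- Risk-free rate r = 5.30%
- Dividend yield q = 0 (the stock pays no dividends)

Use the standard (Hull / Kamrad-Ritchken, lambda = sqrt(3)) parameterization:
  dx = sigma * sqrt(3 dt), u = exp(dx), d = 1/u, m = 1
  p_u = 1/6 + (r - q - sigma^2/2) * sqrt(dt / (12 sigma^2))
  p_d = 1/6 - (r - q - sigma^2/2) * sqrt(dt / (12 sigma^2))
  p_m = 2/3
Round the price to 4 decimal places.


Answer: Price = V(0,0) = 29.1414

Derivation:
dt = T/N = 0.500000; dx = sigma*sqrt(3*dt) = 0.636867
u = exp(dx) = 1.890549; d = 1/u = 0.528947
p_u = 0.134399, p_m = 0.666667, p_d = 0.198934
Discount per step: exp(-r*dt) = 0.973848
Stock lattice S(k, j) with j the centered position index:
  k=0: S(0,+0) = 110.7100
  k=1: S(1,-1) = 58.5597; S(1,+0) = 110.7100; S(1,+1) = 209.3027
  k=2: S(2,-2) = 30.9750; S(2,-1) = 58.5597; S(2,+0) = 110.7100; S(2,+1) = 209.3027; S(2,+2) = 395.6970
  k=3: S(3,-3) = 16.3841; S(3,-2) = 30.9750; S(3,-1) = 58.5597; S(3,+0) = 110.7100; S(3,+1) = 209.3027; S(3,+2) = 395.6970; S(3,+3) = 748.0847
Terminal payoffs V(N, j) = max(S_T - K, 0):
  V(3,-3) = 0.000000; V(3,-2) = 0.000000; V(3,-1) = 0.000000; V(3,+0) = 1.550000; V(3,+1) = 100.142694; V(3,+2) = 286.537027; V(3,+3) = 638.924672
Backward induction: V(k, j) = exp(-r*dt) * [p_u * V(k+1, j+1) + p_m * V(k+1, j) + p_d * V(k+1, j-1)]
  V(2,-2) = exp(-r*dt) * [p_u*0.000000 + p_m*0.000000 + p_d*0.000000] = 0.000000
  V(2,-1) = exp(-r*dt) * [p_u*1.550000 + p_m*0.000000 + p_d*0.000000] = 0.202871
  V(2,+0) = exp(-r*dt) * [p_u*100.142694 + p_m*1.550000 + p_d*0.000000] = 14.113441
  V(2,+1) = exp(-r*dt) * [p_u*286.537027 + p_m*100.142694 + p_d*1.550000] = 102.819397
  V(2,+2) = exp(-r*dt) * [p_u*638.924672 + p_m*286.537027 + p_d*100.142694] = 289.055172
  V(1,-1) = exp(-r*dt) * [p_u*14.113441 + p_m*0.202871 + p_d*0.000000] = 1.978942
  V(1,+0) = exp(-r*dt) * [p_u*102.819397 + p_m*14.113441 + p_d*0.202871] = 22.659670
  V(1,+1) = exp(-r*dt) * [p_u*289.055172 + p_m*102.819397 + p_d*14.113441] = 107.320717
  V(0,+0) = exp(-r*dt) * [p_u*107.320717 + p_m*22.659670 + p_d*1.978942] = 29.141390


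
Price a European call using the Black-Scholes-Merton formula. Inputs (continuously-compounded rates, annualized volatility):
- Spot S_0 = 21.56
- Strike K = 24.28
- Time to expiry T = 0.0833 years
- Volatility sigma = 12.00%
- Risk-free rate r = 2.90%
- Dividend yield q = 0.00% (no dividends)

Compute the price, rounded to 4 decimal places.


Answer: Price = 0.0001

Derivation:
d1 = (ln(S/K) + (r - q + 0.5*sigma^2) * T) / (sigma * sqrt(T)) = -3.34346216
d2 = d1 - sigma * sqrt(T) = -3.37809625
exp(-rT) = 0.99758722; exp(-qT) = 1.00000000
C = S_0 * exp(-qT) * N(d1) - K * exp(-rT) * N(d2)
N(d1) = 0.00041370; N(d2) = 0.00036495
C = 21.5600 * 1.00000000 * 0.00041370 - 24.2800 * 0.99758722 * 0.00036495 = 0.0001


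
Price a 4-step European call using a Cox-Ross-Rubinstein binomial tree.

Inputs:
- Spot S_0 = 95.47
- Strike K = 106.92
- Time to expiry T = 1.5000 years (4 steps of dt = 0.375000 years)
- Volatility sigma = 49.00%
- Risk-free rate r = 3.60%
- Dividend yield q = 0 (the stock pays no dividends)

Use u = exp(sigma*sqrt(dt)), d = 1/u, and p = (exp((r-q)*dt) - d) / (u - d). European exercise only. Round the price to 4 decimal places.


Answer: Price = V(0,0) = 20.6137

Derivation:
dt = T/N = 0.375000
u = exp(sigma*sqrt(dt)) = 1.349943; d = 1/u = 0.740772
p = (exp((r-q)*dt) - d) / (u - d) = 0.447854
Discount per step: exp(-r*dt) = 0.986591
Stock lattice S(k, i) with i counting down-moves:
  k=0: S(0,0) = 95.4700
  k=1: S(1,0) = 128.8791; S(1,1) = 70.7215
  k=2: S(2,0) = 173.9794; S(2,1) = 95.4700; S(2,2) = 52.3885
  k=3: S(3,0) = 234.8623; S(3,1) = 128.8791; S(3,2) = 70.7215; S(3,3) = 38.8079
  k=4: S(4,0) = 317.0508; S(4,1) = 173.9794; S(4,2) = 95.4700; S(4,3) = 52.3885; S(4,4) = 28.7478
Terminal payoffs V(N, i) = max(S_T - K, 0):
  V(4,0) = 210.130807; V(4,1) = 67.059426; V(4,2) = 0.000000; V(4,3) = 0.000000; V(4,4) = 0.000000
Backward induction: V(k, i) = exp(-r*dt) * [p * V(k+1, i) + (1-p) * V(k+1, i+1)].
  V(3,0) = exp(-r*dt) * [p*210.130807 + (1-p)*67.059426] = 129.376058
  V(3,1) = exp(-r*dt) * [p*67.059426 + (1-p)*0.000000] = 29.630095
  V(3,2) = exp(-r*dt) * [p*0.000000 + (1-p)*0.000000] = 0.000000
  V(3,3) = exp(-r*dt) * [p*0.000000 + (1-p)*0.000000] = 0.000000
  V(2,0) = exp(-r*dt) * [p*129.376058 + (1-p)*29.630095] = 73.305364
  V(2,1) = exp(-r*dt) * [p*29.630095 + (1-p)*0.000000] = 13.092008
  V(2,2) = exp(-r*dt) * [p*0.000000 + (1-p)*0.000000] = 0.000000
  V(1,0) = exp(-r*dt) * [p*73.305364 + (1-p)*13.092008] = 39.521624
  V(1,1) = exp(-r*dt) * [p*13.092008 + (1-p)*0.000000] = 5.784682
  V(0,0) = exp(-r*dt) * [p*39.521624 + (1-p)*5.784682] = 20.613725


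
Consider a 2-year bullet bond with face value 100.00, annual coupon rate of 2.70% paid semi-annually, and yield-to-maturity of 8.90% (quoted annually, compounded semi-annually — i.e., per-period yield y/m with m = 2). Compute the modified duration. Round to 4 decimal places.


Answer: Modified duration = 1.8742

Derivation:
Coupon per period c = face * coupon_rate / m = 1.350000
Periods per year m = 2; per-period yield y/m = 0.044500
Number of cashflows N = 4
Cashflows (t years, CF_t, discount factor 1/(1+y/m)^(m*t), PV):
  t = 0.5000: CF_t = 1.350000, DF = 0.957396, PV = 1.292484
  t = 1.0000: CF_t = 1.350000, DF = 0.916607, PV = 1.237419
  t = 1.5000: CF_t = 1.350000, DF = 0.877556, PV = 1.184700
  t = 2.0000: CF_t = 101.350000, DF = 0.840168, PV = 85.151044
Price P = sum_t PV_t = 88.865648
First compute Macaulay numerator sum_t t * PV_t:
  t * PV_t at t = 0.5000: 0.646242
  t * PV_t at t = 1.0000: 1.237419
  t * PV_t at t = 1.5000: 1.777050
  t * PV_t at t = 2.0000: 170.302088
Macaulay duration D = 173.962799 / 88.865648 = 1.957593
Modified duration = D / (1 + y/m) = 1.957593 / (1 + 0.044500) = 1.874192


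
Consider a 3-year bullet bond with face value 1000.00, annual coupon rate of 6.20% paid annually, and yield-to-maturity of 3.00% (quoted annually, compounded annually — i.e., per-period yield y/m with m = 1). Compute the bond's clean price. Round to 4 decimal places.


Coupon per period c = face * coupon_rate / m = 62.000000
Periods per year m = 1; per-period yield y/m = 0.030000
Number of cashflows N = 3
Cashflows (t years, CF_t, discount factor 1/(1+y/m)^(m*t), PV):
  t = 1.0000: CF_t = 62.000000, DF = 0.970874, PV = 60.194175
  t = 2.0000: CF_t = 62.000000, DF = 0.942596, PV = 58.440946
  t = 3.0000: CF_t = 1062.000000, DF = 0.915142, PV = 971.880442
Price P = sum_t PV_t = 1090.515563

Answer: Price = 1090.5156


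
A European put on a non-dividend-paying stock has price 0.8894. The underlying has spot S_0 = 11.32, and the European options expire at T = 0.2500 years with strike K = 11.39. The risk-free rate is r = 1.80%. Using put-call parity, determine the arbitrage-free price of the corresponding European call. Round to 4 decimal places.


Put-call parity: C - P = S_0 * exp(-qT) - K * exp(-rT).
S_0 * exp(-qT) = 11.3200 * 1.00000000 = 11.32000000
K * exp(-rT) = 11.3900 * 0.99551011 = 11.33886015
C = P + S*exp(-qT) - K*exp(-rT)
C = 0.8894 + 11.32000000 - 11.33886015 = 0.8705

Answer: Call price = 0.8705


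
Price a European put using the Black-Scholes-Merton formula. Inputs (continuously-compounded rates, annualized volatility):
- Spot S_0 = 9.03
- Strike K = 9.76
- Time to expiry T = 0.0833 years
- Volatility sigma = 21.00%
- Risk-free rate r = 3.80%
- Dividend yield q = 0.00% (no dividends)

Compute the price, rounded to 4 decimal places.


d1 = (ln(S/K) + (r - q + 0.5*sigma^2) * T) / (sigma * sqrt(T)) = -1.20010369
d2 = d1 - sigma * sqrt(T) = -1.26071335
exp(-rT) = 0.99683960; exp(-qT) = 1.00000000
P = K * exp(-rT) * N(-d2) - S_0 * exp(-qT) * N(-d1)
N(-d1) = 0.88495046; N(-d2) = 0.89629393
P = 9.7600 * 0.99683960 * 0.89629393 - 9.0300 * 1.00000000 * 0.88495046 = 0.7291

Answer: Price = 0.7291


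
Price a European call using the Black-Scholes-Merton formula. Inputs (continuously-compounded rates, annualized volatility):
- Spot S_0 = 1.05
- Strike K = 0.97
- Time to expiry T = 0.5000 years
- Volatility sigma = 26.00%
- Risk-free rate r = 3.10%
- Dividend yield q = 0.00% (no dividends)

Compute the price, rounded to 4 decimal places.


Answer: Price = 0.1304

Derivation:
d1 = (ln(S/K) + (r - q + 0.5*sigma^2) * T) / (sigma * sqrt(T)) = 0.60729252
d2 = d1 - sigma * sqrt(T) = 0.42344476
exp(-rT) = 0.98461951; exp(-qT) = 1.00000000
C = S_0 * exp(-qT) * N(d1) - K * exp(-rT) * N(d2)
N(d1) = 0.72817160; N(d2) = 0.66401460
C = 1.0500 * 1.00000000 * 0.72817160 - 0.9700 * 0.98461951 * 0.66401460 = 0.1304


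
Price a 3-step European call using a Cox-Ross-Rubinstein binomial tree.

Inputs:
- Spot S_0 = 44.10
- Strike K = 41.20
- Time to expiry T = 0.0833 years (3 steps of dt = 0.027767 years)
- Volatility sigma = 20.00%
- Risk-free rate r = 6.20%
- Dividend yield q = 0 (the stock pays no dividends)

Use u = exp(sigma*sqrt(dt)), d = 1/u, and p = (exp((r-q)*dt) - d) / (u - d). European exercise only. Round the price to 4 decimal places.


dt = T/N = 0.027767
u = exp(sigma*sqrt(dt)) = 1.033888; d = 1/u = 0.967223
p = (exp((r-q)*dt) - d) / (u - d) = 0.517515
Discount per step: exp(-r*dt) = 0.998280
Stock lattice S(k, i) with i counting down-moves:
  k=0: S(0,0) = 44.1000
  k=1: S(1,0) = 45.5945; S(1,1) = 42.6545
  k=2: S(2,0) = 47.1396; S(2,1) = 44.1000; S(2,2) = 41.2564
  k=3: S(3,0) = 48.7371; S(3,1) = 45.5945; S(3,2) = 42.6545; S(3,3) = 39.9041
Terminal payoffs V(N, i) = max(S_T - K, 0):
  V(3,0) = 7.537063; V(3,1) = 4.394471; V(3,2) = 1.454514; V(3,3) = 0.000000
Backward induction: V(k, i) = exp(-r*dt) * [p * V(k+1, i) + (1-p) * V(k+1, i+1)].
  V(2,0) = exp(-r*dt) * [p*7.537063 + (1-p)*4.394471] = 6.010452
  V(2,1) = exp(-r*dt) * [p*4.394471 + (1-p)*1.454514] = 2.970866
  V(2,2) = exp(-r*dt) * [p*1.454514 + (1-p)*0.000000] = 0.751438
  V(1,0) = exp(-r*dt) * [p*6.010452 + (1-p)*2.970866] = 4.536081
  V(1,1) = exp(-r*dt) * [p*2.970866 + (1-p)*0.751438] = 1.896757
  V(0,0) = exp(-r*dt) * [p*4.536081 + (1-p)*1.896757] = 3.257034

Answer: Price = V(0,0) = 3.2570
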